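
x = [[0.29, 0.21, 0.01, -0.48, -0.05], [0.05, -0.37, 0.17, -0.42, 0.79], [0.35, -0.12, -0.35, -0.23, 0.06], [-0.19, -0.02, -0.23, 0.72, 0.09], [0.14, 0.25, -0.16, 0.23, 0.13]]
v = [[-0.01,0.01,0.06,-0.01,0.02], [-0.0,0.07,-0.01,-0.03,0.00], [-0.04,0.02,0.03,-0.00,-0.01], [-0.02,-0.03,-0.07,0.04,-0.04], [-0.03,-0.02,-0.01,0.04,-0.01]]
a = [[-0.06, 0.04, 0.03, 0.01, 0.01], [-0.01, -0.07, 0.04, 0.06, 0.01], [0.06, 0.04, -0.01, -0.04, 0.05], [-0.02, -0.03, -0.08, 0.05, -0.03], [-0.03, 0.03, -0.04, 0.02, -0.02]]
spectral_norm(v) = 0.13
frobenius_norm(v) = 0.16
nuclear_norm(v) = 0.28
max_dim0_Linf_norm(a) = 0.08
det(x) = -0.00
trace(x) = 0.42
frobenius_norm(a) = 0.20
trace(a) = -0.11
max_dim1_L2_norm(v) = 0.1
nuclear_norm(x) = 2.90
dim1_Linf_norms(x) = [0.48, 0.79, 0.35, 0.72, 0.25]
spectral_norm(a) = 0.14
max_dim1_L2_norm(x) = 0.98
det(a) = -0.00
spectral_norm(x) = 1.15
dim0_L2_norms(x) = [0.51, 0.51, 0.48, 1.02, 0.81]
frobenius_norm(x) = 1.56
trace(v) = 0.12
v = x @ a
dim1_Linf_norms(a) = [0.06, 0.07, 0.06, 0.08, 0.04]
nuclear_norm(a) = 0.39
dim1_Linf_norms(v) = [0.06, 0.07, 0.04, 0.07, 0.04]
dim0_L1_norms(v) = [0.1, 0.15, 0.18, 0.12, 0.08]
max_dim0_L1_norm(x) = 2.08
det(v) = 0.00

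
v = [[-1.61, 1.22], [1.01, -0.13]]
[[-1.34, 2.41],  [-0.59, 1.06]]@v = [[4.59, -1.95], [2.02, -0.86]]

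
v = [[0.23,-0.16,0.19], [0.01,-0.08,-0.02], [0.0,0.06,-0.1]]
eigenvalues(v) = [(0.23+0j), (-0.09+0.04j), (-0.09-0.04j)]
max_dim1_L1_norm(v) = 0.58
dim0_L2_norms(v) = [0.23, 0.19, 0.22]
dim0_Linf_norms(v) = [0.23, 0.16, 0.19]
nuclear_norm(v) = 0.50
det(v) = 0.00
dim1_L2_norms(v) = [0.34, 0.08, 0.12]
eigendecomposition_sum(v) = [[(0.23+0j), -0.09+0.00j, 0.14-0.00j],[(0.01+0j), -0.00+0.00j, -0j],[0j, (-0+0j), -0j]] + [[0.00+0.00j,-0.03-0.03j,(0.03-0.01j)], [-0j,-0.04+0.03j,-0.01-0.03j], [(-0-0j),(0.03+0.07j),-0.05+0.00j]] + [[0.00-0.00j, -0.03+0.03j, 0.03+0.01j],[0.00+0.00j, (-0.04-0.03j), (-0.01+0.03j)],[-0.00+0.00j, 0.03-0.07j, (-0.05-0j)]]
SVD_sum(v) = [[0.21, -0.17, 0.2], [0.02, -0.02, 0.02], [-0.06, 0.04, -0.05]] + [[0.01, -0.00, -0.01], [0.02, -0.0, -0.02], [0.04, -0.01, -0.05]] + [[0.01, 0.01, 0.0], [-0.03, -0.06, -0.02], [0.01, 0.02, 0.01]]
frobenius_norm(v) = 0.37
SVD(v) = [[-0.96, 0.2, -0.19], [-0.1, 0.39, 0.92], [0.25, 0.90, -0.36]] @ diag([0.35114153010348226, 0.07833652106496002, 0.07525300860447003]) @ [[-0.63, 0.50, -0.59],[0.63, -0.11, -0.77],[-0.45, -0.86, -0.25]]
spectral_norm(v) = 0.35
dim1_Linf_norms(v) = [0.23, 0.08, 0.1]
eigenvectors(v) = [[(-1+0j),-0.40+0.19j,-0.40-0.19j], [-0.03+0.00j,(0.15+0.47j),0.15-0.47j], [(-0.01+0j),0.75+0.00j,0.75-0.00j]]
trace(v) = 0.05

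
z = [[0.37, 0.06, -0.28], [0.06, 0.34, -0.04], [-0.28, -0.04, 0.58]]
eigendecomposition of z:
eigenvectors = [[0.57, 0.82, 0.05], [0.15, -0.16, 0.98], [-0.81, 0.55, 0.22]]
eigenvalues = [0.78, 0.17, 0.33]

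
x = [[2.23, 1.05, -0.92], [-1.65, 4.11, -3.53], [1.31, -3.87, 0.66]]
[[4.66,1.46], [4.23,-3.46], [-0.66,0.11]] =x@[[1.34, 0.89], [0.39, 0.46], [-1.37, 1.10]]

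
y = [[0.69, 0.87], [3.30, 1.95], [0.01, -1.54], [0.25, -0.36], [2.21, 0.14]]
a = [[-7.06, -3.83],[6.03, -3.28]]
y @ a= [[0.37, -5.50], [-11.54, -19.04], [-9.36, 5.01], [-3.94, 0.22], [-14.76, -8.92]]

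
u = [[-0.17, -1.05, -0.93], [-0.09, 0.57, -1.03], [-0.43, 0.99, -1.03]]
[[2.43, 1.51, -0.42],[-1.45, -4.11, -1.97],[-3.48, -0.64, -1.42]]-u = [[2.6, 2.56, 0.51], [-1.36, -4.68, -0.94], [-3.05, -1.63, -0.39]]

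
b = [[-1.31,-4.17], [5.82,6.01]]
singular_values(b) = [9.27, 1.77]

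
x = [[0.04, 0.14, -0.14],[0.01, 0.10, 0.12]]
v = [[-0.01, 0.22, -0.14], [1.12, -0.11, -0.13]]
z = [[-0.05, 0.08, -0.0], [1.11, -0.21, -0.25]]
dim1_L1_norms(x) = [0.32, 0.23]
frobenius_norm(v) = 1.16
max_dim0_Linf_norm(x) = 0.14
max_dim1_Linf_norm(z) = 1.11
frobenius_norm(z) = 1.16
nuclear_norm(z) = 1.23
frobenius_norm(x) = 0.26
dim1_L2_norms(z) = [0.09, 1.16]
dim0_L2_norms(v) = [1.12, 0.25, 0.19]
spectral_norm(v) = 1.13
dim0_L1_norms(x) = [0.05, 0.24, 0.26]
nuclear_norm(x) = 0.36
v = z + x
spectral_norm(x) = 0.20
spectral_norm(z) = 1.16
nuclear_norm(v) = 1.39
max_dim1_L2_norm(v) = 1.13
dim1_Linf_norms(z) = [0.08, 1.11]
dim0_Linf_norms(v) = [1.12, 0.22, 0.14]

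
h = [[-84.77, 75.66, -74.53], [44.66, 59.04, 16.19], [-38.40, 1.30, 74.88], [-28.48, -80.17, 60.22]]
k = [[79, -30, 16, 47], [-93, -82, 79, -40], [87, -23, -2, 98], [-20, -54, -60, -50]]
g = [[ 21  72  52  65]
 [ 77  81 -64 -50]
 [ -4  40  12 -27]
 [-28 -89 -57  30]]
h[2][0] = -38.4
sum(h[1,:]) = 119.88999999999999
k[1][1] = -82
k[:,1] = [-30, -82, -23, -54]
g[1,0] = 77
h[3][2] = 60.22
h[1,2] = 16.19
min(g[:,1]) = -89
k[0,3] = 47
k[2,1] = -23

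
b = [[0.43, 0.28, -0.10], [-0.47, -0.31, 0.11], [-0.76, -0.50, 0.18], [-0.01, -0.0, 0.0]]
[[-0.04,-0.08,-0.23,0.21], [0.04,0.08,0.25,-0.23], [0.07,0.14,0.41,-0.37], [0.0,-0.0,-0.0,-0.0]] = b@[[0.00, 0.33, 0.08, 0.21],[-0.09, -0.28, -0.53, 0.39],[0.15, 1.39, 1.13, -0.09]]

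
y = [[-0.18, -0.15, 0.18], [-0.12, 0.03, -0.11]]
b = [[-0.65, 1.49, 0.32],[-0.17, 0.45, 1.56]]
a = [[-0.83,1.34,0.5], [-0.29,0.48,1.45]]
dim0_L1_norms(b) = [0.82, 1.94, 1.88]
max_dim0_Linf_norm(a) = 1.45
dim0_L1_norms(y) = [0.3, 0.18, 0.29]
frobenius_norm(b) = 2.33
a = y + b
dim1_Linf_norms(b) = [1.49, 1.56]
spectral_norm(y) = 0.30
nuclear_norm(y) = 0.46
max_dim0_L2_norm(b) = 1.59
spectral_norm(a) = 2.05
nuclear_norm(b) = 3.19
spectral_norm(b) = 2.00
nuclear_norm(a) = 3.03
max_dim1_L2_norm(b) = 1.66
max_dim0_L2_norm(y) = 0.22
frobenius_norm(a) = 2.27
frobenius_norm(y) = 0.34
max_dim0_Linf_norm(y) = 0.18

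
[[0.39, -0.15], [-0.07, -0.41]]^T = [[0.39, -0.07], [-0.15, -0.41]]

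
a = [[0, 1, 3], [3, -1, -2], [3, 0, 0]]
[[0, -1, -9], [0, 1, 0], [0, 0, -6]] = a@[[0, 0, -2], [0, -1, 0], [0, 0, -3]]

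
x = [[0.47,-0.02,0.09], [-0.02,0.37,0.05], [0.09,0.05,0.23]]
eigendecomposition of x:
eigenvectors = [[-0.31, -0.95, -0.06],  [-0.28, 0.03, 0.96],  [0.91, -0.31, 0.27]]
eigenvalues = [0.18, 0.5, 0.39]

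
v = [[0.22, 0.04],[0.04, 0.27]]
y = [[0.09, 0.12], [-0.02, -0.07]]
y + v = [[0.31, 0.16], [0.02, 0.2]]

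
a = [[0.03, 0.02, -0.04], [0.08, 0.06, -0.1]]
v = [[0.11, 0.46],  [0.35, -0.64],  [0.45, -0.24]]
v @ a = [[0.04, 0.03, -0.05],  [-0.04, -0.03, 0.05],  [-0.01, -0.01, 0.01]]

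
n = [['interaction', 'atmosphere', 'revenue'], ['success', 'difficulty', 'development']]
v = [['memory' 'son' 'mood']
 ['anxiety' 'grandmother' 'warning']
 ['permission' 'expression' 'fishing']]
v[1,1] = 'grandmother'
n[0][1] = 'atmosphere'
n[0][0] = 'interaction'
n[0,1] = 'atmosphere'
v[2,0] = 'permission'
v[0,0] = 'memory'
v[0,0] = 'memory'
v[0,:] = ['memory', 'son', 'mood']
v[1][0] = 'anxiety'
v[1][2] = 'warning'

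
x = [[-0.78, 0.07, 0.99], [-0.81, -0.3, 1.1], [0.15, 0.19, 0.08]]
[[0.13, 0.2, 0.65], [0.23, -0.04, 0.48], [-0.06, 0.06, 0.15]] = x @[[-0.14, -0.34, -0.07], [-0.24, 0.65, 0.63], [0.04, -0.11, 0.56]]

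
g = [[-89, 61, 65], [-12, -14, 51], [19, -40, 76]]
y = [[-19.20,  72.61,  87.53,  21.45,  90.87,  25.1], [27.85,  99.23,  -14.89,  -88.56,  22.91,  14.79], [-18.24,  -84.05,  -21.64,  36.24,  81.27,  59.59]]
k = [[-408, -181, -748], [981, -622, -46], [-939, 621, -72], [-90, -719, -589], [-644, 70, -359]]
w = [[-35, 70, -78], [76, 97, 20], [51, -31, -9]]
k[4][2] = -359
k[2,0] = -939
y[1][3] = -88.56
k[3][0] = -90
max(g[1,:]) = 51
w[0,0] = -35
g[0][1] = 61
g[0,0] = -89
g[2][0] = 19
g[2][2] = 76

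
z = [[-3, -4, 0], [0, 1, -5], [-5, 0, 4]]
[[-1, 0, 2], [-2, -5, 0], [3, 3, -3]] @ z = [[-7, 4, 8], [6, 3, 25], [6, -9, -27]]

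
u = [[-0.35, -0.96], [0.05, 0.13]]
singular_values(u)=[1.03, 0.0]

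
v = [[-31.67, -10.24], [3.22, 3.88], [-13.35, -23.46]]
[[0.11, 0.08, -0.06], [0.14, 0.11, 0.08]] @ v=[[-2.43, 0.59],[-5.15, -2.88]]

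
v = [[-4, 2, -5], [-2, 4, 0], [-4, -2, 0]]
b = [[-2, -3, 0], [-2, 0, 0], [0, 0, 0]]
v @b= [[4, 12, 0], [-4, 6, 0], [12, 12, 0]]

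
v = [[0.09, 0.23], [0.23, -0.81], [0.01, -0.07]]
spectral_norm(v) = 0.87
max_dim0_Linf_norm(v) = 0.81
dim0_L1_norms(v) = [0.33, 1.11]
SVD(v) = [[0.23, 0.97],[-0.97, 0.24],[-0.08, -0.05]] @ diag([0.868229894493178, 0.14552267970445373]) @ [[-0.23, 0.97], [0.97, 0.23]]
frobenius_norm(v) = 0.88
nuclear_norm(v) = 1.01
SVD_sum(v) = [[-0.05, 0.20], [0.2, -0.82], [0.02, -0.07]] + [[0.14, 0.03], [0.03, 0.01], [-0.01, -0.00]]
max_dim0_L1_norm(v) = 1.11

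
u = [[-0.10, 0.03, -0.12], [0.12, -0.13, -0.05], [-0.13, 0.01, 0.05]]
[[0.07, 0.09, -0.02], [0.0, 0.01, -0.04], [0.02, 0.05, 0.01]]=u @ [[-0.28, -0.59, -0.0], [-0.13, -0.5, 0.22], [-0.37, -0.39, 0.20]]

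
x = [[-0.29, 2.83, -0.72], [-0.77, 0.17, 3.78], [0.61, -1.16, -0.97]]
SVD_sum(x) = [[0.13, -0.01, -0.60],[-0.81, 0.05, 3.77],[0.23, -0.01, -1.07]] + [[-0.49,  2.82,  -0.14], [-0.02,  0.11,  -0.01], [0.20,  -1.18,  0.06]] + [[0.07,0.01,0.02], [0.06,0.01,0.01], [0.18,0.03,0.04]]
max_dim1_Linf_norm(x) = 3.78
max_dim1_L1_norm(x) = 4.72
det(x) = 2.62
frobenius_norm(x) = 5.12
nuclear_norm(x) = 7.38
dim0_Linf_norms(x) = [0.77, 2.83, 3.78]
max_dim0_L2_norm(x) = 3.97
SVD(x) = [[0.15, 0.92, 0.36], [-0.95, 0.04, 0.31], [0.27, -0.39, 0.88]] @ diag([4.056221398212698, 3.1119452512303702, 0.20752041351678638]) @ [[0.21, -0.01, -0.98], [-0.17, 0.98, -0.05], [0.96, 0.18, 0.2]]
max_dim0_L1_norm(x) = 5.47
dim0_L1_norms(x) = [1.67, 4.16, 5.47]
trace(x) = -1.09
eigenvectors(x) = [[(-0.94+0j), -0.70+0.00j, (-0.7-0j)], [(-0.26+0j), (0.17-0.6j), 0.17+0.60j], [-0.20+0.00j, 0.24+0.26j, (0.24-0.26j)]]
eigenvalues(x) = [(0.35+0j), (-0.72+2.66j), (-0.72-2.66j)]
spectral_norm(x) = 4.06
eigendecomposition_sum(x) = [[(0.2+0j), (0.19+0j), 0.45+0.00j], [(0.05+0j), (0.05+0j), (0.13+0j)], [(0.04+0j), (0.04+0j), 0.10+0.00j]] + [[(-0.24+0.56j), 1.32-0.44j, -0.58-2.00j], [-0.41-0.34j, (0.06+1.22j), (1.83-0.02j)], [0.28-0.10j, (-0.6-0.33j), -0.53+0.88j]] + [[-0.24-0.56j, (1.32+0.44j), -0.58+2.00j], [(-0.41+0.34j), (0.06-1.22j), (1.83+0.02j)], [(0.28+0.1j), -0.60+0.33j, -0.53-0.88j]]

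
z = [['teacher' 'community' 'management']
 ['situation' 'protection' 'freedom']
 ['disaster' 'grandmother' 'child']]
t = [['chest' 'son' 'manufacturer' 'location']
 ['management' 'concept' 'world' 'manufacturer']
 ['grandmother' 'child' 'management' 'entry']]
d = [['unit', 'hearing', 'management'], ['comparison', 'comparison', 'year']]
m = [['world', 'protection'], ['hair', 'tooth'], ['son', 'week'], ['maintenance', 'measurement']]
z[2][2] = 'child'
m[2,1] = 'week'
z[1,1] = 'protection'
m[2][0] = 'son'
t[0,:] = ['chest', 'son', 'manufacturer', 'location']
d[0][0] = 'unit'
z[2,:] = ['disaster', 'grandmother', 'child']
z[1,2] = 'freedom'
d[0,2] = 'management'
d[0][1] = 'hearing'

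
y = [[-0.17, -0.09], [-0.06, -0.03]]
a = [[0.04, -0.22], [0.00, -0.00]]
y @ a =[[-0.01, 0.04], [-0.0, 0.01]]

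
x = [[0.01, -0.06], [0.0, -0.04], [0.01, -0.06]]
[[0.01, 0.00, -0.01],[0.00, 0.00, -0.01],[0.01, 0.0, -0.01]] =x@[[0.33, -0.07, -0.01], [-0.1, -0.03, 0.13]]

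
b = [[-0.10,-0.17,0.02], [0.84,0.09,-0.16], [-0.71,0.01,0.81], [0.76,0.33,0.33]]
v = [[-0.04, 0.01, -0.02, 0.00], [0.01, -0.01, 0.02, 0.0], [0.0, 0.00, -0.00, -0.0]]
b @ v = [[0.00,0.00,-0.0,0.00], [-0.03,0.01,-0.02,0.00], [0.03,-0.01,0.01,0.00], [-0.03,0.00,-0.01,0.0]]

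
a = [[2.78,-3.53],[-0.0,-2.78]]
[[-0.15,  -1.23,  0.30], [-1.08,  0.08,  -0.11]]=a@ [[0.44, -0.48, 0.16], [0.39, -0.03, 0.04]]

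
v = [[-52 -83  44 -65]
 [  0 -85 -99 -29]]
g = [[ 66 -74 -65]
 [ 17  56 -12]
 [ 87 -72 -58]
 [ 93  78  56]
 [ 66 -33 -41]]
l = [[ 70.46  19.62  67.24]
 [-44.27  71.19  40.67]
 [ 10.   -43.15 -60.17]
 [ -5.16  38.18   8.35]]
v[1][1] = -85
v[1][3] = -29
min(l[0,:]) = 19.62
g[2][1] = -72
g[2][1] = -72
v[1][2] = -99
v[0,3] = -65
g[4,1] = -33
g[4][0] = 66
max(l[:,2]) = 67.24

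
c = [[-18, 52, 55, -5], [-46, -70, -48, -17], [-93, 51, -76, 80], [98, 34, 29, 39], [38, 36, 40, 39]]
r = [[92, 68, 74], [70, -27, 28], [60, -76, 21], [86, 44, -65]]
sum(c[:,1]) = 103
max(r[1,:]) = 70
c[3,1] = 34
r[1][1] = -27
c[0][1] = 52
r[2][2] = 21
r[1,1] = -27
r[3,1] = 44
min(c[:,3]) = -17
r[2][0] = 60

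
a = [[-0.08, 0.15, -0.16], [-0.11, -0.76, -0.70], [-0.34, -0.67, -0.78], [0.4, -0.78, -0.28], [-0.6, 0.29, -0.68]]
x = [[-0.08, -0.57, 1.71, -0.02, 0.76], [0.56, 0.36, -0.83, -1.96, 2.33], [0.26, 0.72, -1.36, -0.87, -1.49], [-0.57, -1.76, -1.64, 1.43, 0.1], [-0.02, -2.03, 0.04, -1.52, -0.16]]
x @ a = [[-0.98,-0.49,-1.43],  [-1.98,2.57,-0.73],  [0.91,0.65,1.77],  [1.31,1.26,2.13],  [-0.30,2.65,1.93]]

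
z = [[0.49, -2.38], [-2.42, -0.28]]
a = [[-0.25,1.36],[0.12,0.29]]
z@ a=[[-0.41, -0.02], [0.57, -3.37]]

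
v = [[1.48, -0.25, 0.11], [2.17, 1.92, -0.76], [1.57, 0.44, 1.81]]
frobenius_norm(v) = 4.14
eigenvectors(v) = [[-0.06+0.21j, (-0.06-0.21j), -0.28+0.00j], [(0.86+0j), (0.86-0j), 0.34+0.00j], [(0.25-0.39j), (0.25+0.39j), -0.90+0.00j]]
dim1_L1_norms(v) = [1.84, 4.85, 3.82]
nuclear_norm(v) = 6.47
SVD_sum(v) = [[1.03, 0.57, 0.12], [2.38, 1.30, 0.29], [1.54, 0.85, 0.19]] + [[0.04, -0.14, 0.33],  [-0.13, 0.48, -1.11],  [0.18, -0.65, 1.5]] + [[0.41, -0.67, -0.34], [-0.08, 0.13, 0.07], [-0.15, 0.25, 0.12]]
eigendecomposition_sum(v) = [[0.36+0.52j, -0.09+0.22j, (-0.15-0.08j)], [(1.55-1.94j), (0.92+0.11j), -0.13+0.65j], [-0.44-1.28j, (0.32-0.39j), (0.26+0.25j)]] + [[(0.36-0.52j),  -0.09-0.22j,  -0.15+0.08j], [1.55+1.94j,  0.92-0.11j,  -0.13-0.65j], [(-0.44+1.28j),  (0.32+0.39j),  (0.26-0.25j)]] + [[(0.77+0j),  (-0.06+0j),  0.40+0.00j], [-0.93-0.00j,  (0.08-0j),  (-0.49-0j)], [2.45+0.00j,  (-0.2+0j),  (1.29+0j)]]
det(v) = 6.69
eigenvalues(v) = [(1.54+0.88j), (1.54-0.88j), (2.13+0j)]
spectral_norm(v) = 3.46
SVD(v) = [[-0.34, 0.17, -0.92], [-0.79, -0.59, 0.18], [-0.51, 0.79, 0.34]] @ diag([3.46188595391337, 2.0793341822643923, 0.9296316477853964]) @ [[-0.87, -0.48, -0.1],[0.11, -0.4, 0.91],[-0.48, 0.78, 0.40]]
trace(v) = 5.21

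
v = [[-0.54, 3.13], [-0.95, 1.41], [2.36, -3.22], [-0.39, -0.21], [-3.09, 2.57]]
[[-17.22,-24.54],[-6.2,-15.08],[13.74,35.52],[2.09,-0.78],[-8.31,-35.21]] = v @ [[-2.2, 5.69],  [-5.88, -6.86]]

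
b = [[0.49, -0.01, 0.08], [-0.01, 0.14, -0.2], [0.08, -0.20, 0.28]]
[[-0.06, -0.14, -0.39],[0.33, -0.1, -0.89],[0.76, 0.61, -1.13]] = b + [[-0.55, -0.13, -0.47], [0.34, -0.24, -0.69], [0.68, 0.81, -1.41]]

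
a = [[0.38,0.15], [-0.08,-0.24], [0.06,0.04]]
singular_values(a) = [0.45, 0.18]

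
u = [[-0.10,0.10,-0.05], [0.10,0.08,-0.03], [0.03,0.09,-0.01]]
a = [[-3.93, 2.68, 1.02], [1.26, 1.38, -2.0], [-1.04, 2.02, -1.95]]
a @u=[[0.69, -0.09, 0.11], [-0.05, 0.06, -0.08], [0.25, -0.12, 0.01]]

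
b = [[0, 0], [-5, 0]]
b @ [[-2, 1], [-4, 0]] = [[0, 0], [10, -5]]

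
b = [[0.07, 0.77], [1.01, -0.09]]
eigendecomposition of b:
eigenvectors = [[0.69, -0.62], [0.72, 0.78]]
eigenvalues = [0.88, -0.9]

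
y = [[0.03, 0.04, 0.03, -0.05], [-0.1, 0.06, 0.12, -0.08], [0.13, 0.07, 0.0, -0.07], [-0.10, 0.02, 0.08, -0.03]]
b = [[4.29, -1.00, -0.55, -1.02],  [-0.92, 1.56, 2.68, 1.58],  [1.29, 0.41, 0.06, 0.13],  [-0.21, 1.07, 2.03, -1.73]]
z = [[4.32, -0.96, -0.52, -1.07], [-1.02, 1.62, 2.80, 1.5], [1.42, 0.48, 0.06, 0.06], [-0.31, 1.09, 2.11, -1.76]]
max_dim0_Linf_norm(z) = 4.32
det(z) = 21.69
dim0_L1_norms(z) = [7.07, 4.15, 5.49, 4.39]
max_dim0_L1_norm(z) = 7.07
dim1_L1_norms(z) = [6.87, 6.94, 2.02, 5.27]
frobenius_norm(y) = 0.29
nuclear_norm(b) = 11.27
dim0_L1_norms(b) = [6.71, 4.04, 5.32, 4.46]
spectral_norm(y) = 0.23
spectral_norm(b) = 5.26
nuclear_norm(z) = 11.54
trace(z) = 4.24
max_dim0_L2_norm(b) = 4.58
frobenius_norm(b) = 6.62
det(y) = -0.00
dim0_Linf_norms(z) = [4.32, 1.62, 2.8, 1.76]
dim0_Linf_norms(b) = [4.29, 1.56, 2.68, 1.73]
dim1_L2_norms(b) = [4.55, 3.6, 1.36, 2.88]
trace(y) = 0.06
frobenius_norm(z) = 6.77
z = b + y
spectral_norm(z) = 5.38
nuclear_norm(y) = 0.41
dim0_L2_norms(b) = [4.58, 2.18, 3.41, 2.56]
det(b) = 18.41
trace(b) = 4.18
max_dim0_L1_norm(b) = 6.71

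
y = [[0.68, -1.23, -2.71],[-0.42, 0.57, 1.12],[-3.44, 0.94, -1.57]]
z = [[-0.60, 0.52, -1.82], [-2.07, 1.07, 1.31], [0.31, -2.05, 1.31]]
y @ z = [[1.30,4.59,-6.40], [-0.58,-1.90,2.98], [-0.37,2.44,5.44]]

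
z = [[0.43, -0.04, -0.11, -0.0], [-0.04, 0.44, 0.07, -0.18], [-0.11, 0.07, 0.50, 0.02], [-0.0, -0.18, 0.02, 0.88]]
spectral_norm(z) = 0.94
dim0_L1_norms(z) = [0.58, 0.73, 0.7, 1.08]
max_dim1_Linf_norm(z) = 0.88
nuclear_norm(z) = 2.25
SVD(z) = [[-0.03,-0.54,-0.73,-0.41], [0.34,0.30,-0.61,0.65], [0.02,0.77,-0.24,-0.59], [-0.94,0.14,-0.2,0.24]] @ diag([0.9447515384324076, 0.608243328047463, 0.36026067967495445, 0.33674445384517465]) @ [[-0.03, 0.34, 0.02, -0.94], [-0.54, 0.30, 0.77, 0.14], [-0.73, -0.61, -0.24, -0.2], [-0.41, 0.65, -0.59, 0.24]]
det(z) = 0.07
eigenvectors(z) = [[0.03, 0.54, -0.73, -0.41],[-0.34, -0.30, -0.61, 0.65],[-0.02, -0.77, -0.24, -0.59],[0.94, -0.14, -0.20, 0.24]]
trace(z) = 2.25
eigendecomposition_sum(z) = [[0.00,-0.01,-0.00,0.03], [-0.01,0.11,0.01,-0.3], [-0.00,0.01,0.00,-0.02], [0.03,-0.3,-0.02,0.83]] + [[0.18, -0.10, -0.25, -0.05],[-0.10, 0.05, 0.14, 0.03],[-0.25, 0.14, 0.36, 0.07],[-0.05, 0.03, 0.07, 0.01]] + [[0.19,0.16,0.06,0.05], [0.16,0.13,0.05,0.04], [0.06,0.05,0.02,0.02], [0.05,0.04,0.02,0.01]] + [[0.06, -0.09, 0.08, -0.03], [-0.09, 0.14, -0.13, 0.05], [0.08, -0.13, 0.12, -0.05], [-0.03, 0.05, -0.05, 0.02]]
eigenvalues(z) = [0.94, 0.61, 0.36, 0.34]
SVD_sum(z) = [[0.00, -0.01, -0.00, 0.03], [-0.01, 0.11, 0.01, -0.30], [-0.0, 0.01, 0.0, -0.02], [0.03, -0.3, -0.02, 0.83]] + [[0.18, -0.10, -0.25, -0.05], [-0.10, 0.05, 0.14, 0.03], [-0.25, 0.14, 0.36, 0.07], [-0.05, 0.03, 0.07, 0.01]] + [[0.19, 0.16, 0.06, 0.05], [0.16, 0.13, 0.05, 0.04], [0.06, 0.05, 0.02, 0.02], [0.05, 0.04, 0.02, 0.01]] + [[0.06, -0.09, 0.08, -0.03], [-0.09, 0.14, -0.13, 0.05], [0.08, -0.13, 0.12, -0.05], [-0.03, 0.05, -0.05, 0.02]]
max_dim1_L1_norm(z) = 1.08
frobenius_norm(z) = 1.23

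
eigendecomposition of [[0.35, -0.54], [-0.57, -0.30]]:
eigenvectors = [[0.86, 0.49], [-0.51, 0.87]]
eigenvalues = [0.67, -0.62]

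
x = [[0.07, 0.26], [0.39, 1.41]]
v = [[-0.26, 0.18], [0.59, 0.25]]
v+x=[[-0.19, 0.44],[0.98, 1.66]]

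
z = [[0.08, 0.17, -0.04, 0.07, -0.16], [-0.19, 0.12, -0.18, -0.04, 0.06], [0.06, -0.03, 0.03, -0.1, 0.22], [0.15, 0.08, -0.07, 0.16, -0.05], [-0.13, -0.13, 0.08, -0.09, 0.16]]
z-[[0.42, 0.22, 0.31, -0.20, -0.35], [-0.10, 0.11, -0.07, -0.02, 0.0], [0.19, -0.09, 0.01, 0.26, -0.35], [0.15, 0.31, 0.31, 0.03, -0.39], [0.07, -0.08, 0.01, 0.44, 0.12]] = [[-0.34, -0.05, -0.35, 0.27, 0.19], [-0.09, 0.01, -0.11, -0.02, 0.06], [-0.13, 0.06, 0.02, -0.36, 0.57], [0.0, -0.23, -0.38, 0.13, 0.34], [-0.20, -0.05, 0.07, -0.53, 0.04]]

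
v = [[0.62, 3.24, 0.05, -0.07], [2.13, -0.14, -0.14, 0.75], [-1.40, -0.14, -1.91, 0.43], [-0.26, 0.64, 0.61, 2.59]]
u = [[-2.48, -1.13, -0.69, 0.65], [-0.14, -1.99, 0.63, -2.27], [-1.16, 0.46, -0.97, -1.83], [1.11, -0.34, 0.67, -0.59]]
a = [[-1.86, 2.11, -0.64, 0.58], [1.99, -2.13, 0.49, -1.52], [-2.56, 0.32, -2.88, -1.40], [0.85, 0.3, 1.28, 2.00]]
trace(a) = -4.87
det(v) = 41.79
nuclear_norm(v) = 10.52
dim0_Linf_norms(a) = [2.56, 2.13, 2.88, 2.0]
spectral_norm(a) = 5.27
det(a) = 1.63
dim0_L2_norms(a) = [3.83, 3.03, 3.25, 2.93]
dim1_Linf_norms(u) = [2.48, 2.27, 1.83, 1.11]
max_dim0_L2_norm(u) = 3.05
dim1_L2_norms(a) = [2.94, 3.32, 4.11, 2.54]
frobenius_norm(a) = 6.56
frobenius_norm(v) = 5.42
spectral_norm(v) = 3.51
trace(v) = 1.16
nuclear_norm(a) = 9.98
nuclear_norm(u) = 8.61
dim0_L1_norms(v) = [4.41, 4.16, 2.71, 3.84]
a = v + u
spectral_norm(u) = 3.42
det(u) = 0.03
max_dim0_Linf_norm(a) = 2.88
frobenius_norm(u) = 5.08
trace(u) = -6.03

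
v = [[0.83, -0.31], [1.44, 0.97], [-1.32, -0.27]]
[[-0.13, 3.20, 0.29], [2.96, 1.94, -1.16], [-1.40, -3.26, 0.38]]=v@[[0.63, 2.96, -0.06], [2.12, -2.39, -1.11]]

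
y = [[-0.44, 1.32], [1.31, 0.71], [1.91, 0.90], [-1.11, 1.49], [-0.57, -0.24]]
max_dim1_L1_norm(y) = 2.81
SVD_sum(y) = [[-0.06, -0.02], [1.4, 0.4], [2.0, 0.57], [-0.63, -0.18], [-0.59, -0.17]] + [[-0.38, 1.34], [-0.09, 0.31], [-0.09, 0.33], [-0.48, 1.67], [0.02, -0.07]]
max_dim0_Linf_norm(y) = 1.91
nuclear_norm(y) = 4.97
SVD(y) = [[-0.02,-0.61],[0.54,-0.14],[0.77,-0.15],[-0.24,-0.76],[-0.23,0.03]] @ diag([2.6965937263510082, 2.2753861815095]) @ [[0.96,0.27], [0.27,-0.96]]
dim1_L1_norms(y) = [1.76, 2.02, 2.81, 2.6, 0.81]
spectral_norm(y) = 2.70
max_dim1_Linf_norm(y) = 1.91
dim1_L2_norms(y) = [1.39, 1.49, 2.11, 1.86, 0.62]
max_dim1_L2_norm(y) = 2.11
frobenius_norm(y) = 3.53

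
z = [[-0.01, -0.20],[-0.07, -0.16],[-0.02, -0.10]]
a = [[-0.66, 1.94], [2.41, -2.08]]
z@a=[[-0.48, 0.4], [-0.34, 0.20], [-0.23, 0.17]]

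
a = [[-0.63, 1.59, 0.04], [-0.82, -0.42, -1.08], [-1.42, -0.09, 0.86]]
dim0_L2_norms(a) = [1.76, 1.65, 1.38]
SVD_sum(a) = [[-1.07, 0.82, 0.43], [-0.04, 0.03, 0.01], [-0.97, 0.74, 0.39]] + [[0.50, 0.57, 0.15], [-0.68, -0.78, -0.21], [-0.52, -0.6, -0.16]] + [[-0.06,0.2,-0.54],[-0.1,0.33,-0.88],[0.07,-0.23,0.63]]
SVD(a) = [[-0.74, 0.5, -0.45],  [-0.02, -0.68, -0.73],  [-0.67, -0.53, 0.52]] @ diag([1.9069366256958324, 1.5389923072761327, 1.3042221374155096]) @ [[0.76,-0.58,-0.31],[0.64,0.74,0.2],[0.11,-0.35,0.93]]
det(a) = 3.83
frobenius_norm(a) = 2.78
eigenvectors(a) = [[0.67+0.00j, (0.67-0j), -0.29+0.00j], [(-0.07+0.61j), (-0.07-0.61j), -0.39+0.00j], [(0.3+0.3j), (0.3-0.3j), (0.87+0j)]]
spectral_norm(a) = 1.91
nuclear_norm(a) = 4.75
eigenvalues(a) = [(-0.78+1.47j), (-0.78-1.47j), (1.38+0j)]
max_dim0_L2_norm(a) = 1.76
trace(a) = -0.19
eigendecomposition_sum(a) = [[(-0.4+0.62j), (0.71+0.27j), 0.19+0.33j], [(-0.52-0.43j), -0.32+0.62j, (-0.32+0.13j)], [(-0.46+0.1j), 0.20+0.44j, -0.06+0.23j]] + [[(-0.4-0.62j), (0.71-0.27j), 0.19-0.33j], [(-0.52+0.43j), -0.32-0.62j, (-0.32-0.13j)], [-0.46-0.10j, 0.20-0.44j, -0.06-0.23j]] + [[(0.17+0j), (0.16-0j), (-0.33-0j)],[(0.22+0j), 0.22-0.00j, (-0.44-0j)],[-0.50-0.00j, (-0.49+0j), (0.99+0j)]]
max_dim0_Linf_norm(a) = 1.59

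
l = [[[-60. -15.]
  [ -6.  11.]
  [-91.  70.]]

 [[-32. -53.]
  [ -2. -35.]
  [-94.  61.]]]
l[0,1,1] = 11.0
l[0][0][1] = -15.0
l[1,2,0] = -94.0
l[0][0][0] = -60.0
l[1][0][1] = -53.0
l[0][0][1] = -15.0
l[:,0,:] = [[-60.0, -15.0], [-32.0, -53.0]]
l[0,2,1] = 70.0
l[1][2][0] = -94.0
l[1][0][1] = -53.0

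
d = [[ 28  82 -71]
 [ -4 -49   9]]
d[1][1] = -49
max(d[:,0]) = 28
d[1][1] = -49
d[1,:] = [-4, -49, 9]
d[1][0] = -4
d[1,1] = -49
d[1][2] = 9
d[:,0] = [28, -4]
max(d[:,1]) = 82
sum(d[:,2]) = -62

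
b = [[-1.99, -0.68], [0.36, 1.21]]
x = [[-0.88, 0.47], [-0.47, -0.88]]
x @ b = [[1.92, 1.17], [0.62, -0.75]]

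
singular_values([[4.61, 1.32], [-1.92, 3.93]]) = [5.02, 4.11]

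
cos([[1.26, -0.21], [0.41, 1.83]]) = [[0.31,0.21],[-0.41,-0.26]]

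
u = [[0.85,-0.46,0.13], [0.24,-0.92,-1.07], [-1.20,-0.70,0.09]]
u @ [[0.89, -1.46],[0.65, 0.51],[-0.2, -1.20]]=[[0.43, -1.63], [-0.17, 0.46], [-1.54, 1.29]]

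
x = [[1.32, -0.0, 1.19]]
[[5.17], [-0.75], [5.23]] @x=[[6.82, 0.00, 6.15], [-0.99, 0.00, -0.89], [6.90, 0.0, 6.22]]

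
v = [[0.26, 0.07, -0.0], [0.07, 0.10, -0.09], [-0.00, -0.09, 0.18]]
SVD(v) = [[-0.83, 0.5, -0.25], [-0.45, -0.32, 0.84], [0.34, 0.80, 0.49]] @ diag([0.2979180055685022, 0.21575904181159147, 0.026322952619906328]) @ [[-0.83, -0.45, 0.34], [0.50, -0.32, 0.80], [-0.25, 0.84, 0.49]]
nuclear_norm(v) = 0.54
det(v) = 0.00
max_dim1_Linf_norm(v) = 0.26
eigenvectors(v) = [[0.25, 0.83, 0.5], [-0.84, 0.45, -0.32], [-0.49, -0.34, 0.8]]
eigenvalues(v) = [0.03, 0.3, 0.22]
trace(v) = 0.54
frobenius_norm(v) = 0.37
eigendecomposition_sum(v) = [[0.0,  -0.01,  -0.00], [-0.01,  0.02,  0.01], [-0.00,  0.01,  0.01]] + [[0.20, 0.11, -0.08],[0.11, 0.06, -0.05],[-0.08, -0.05, 0.03]] + [[0.05, -0.03, 0.09], [-0.03, 0.02, -0.06], [0.09, -0.06, 0.14]]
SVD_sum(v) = [[0.2, 0.11, -0.08],[0.11, 0.06, -0.05],[-0.08, -0.05, 0.03]] + [[0.05, -0.03, 0.09], [-0.03, 0.02, -0.06], [0.09, -0.06, 0.14]] + [[0.0, -0.01, -0.0], [-0.01, 0.02, 0.01], [-0.0, 0.01, 0.01]]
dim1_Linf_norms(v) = [0.26, 0.1, 0.18]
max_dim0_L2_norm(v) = 0.27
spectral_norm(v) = 0.30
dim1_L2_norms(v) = [0.27, 0.15, 0.2]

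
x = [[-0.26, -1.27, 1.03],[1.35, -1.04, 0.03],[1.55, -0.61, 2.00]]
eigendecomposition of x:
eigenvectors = [[(0.09+0.6j), (0.09-0.6j), 0.30+0.00j], [0.73+0.00j, (0.73-0j), 0.13+0.00j], [(0.2-0.25j), 0.20+0.25j, (0.94+0j)]]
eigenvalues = [(-0.86+1.1j), (-0.86-1.1j), (2.42+0j)]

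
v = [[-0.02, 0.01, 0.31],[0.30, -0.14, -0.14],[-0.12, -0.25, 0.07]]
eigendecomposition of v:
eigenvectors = [[0.64+0.00j, 0.64-0.00j, (-0.39+0j)], [0.16-0.43j, 0.16+0.43j, 0.83+0.00j], [(0.3+0.54j), (0.3-0.54j), (0.39+0j)]]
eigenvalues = [(0.13+0.25j), (0.13-0.25j), (-0.35+0j)]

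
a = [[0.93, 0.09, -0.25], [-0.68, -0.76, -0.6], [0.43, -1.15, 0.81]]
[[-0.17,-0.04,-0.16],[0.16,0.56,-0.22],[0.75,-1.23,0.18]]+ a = [[0.76, 0.05, -0.41], [-0.52, -0.2, -0.82], [1.18, -2.38, 0.99]]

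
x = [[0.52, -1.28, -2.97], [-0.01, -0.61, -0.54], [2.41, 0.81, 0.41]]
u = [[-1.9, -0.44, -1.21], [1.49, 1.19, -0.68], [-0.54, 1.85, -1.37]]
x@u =[[-1.29, -7.25, 4.31], [-0.6, -1.72, 1.17], [-3.59, 0.66, -4.03]]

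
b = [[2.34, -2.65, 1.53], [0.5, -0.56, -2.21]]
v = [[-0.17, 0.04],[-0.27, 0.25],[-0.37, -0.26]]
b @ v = [[-0.25, -0.97], [0.88, 0.45]]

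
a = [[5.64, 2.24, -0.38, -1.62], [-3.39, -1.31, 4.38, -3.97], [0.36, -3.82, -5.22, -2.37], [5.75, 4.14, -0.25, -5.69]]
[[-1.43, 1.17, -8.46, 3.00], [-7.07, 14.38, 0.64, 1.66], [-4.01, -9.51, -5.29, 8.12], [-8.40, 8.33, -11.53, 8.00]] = a @ [[0.27, -0.32, -1.43, 0.18],[-0.09, 0.65, 0.54, -0.22],[0.09, 1.96, 0.08, -0.77],[1.68, -1.4, 0.97, -1.35]]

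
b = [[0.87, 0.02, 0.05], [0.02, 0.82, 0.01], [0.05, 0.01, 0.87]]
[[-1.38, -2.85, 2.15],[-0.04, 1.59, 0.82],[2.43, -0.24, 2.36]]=b @ [[-1.75, -3.32, 2.30], [-0.04, 2.02, 0.91], [2.89, -0.11, 2.57]]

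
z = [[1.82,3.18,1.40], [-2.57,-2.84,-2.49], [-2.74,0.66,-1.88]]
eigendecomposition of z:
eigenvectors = [[0.66+0.00j, -0.48-0.19j, -0.48+0.19j], [0.05+0.00j, (0.62+0j), (0.62-0j)], [(-0.75+0j), (0.21-0.55j), 0.21+0.55j]]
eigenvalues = [(0.48+0j), (-1.69+3.03j), (-1.69-3.03j)]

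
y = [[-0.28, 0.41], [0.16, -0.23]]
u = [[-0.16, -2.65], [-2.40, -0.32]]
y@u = [[-0.94, 0.61],[0.53, -0.35]]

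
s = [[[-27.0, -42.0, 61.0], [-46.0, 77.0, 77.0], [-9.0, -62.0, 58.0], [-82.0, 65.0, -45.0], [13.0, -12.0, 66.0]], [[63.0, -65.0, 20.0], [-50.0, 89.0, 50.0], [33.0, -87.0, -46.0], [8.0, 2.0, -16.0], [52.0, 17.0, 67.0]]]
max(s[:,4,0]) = 52.0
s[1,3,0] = 8.0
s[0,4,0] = 13.0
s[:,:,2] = [[61.0, 77.0, 58.0, -45.0, 66.0], [20.0, 50.0, -46.0, -16.0, 67.0]]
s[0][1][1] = 77.0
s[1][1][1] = 89.0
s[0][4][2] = 66.0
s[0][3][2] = -45.0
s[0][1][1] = 77.0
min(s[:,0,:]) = -65.0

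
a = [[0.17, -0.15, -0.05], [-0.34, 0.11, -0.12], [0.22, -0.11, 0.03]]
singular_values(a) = [0.49, 0.13, 0.0]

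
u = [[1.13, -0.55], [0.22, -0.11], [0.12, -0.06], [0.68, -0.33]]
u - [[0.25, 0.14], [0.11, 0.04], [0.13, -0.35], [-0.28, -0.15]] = [[0.88, -0.69], [0.11, -0.15], [-0.01, 0.29], [0.96, -0.18]]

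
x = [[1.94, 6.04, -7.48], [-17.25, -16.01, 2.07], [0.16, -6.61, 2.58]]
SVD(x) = [[-0.28, -0.8, 0.53], [0.94, -0.35, -0.03], [0.21, 0.49, 0.84]] @ diag([25.011038937624246, 8.32422452282858, 3.145221352175904]) @ [[-0.67, -0.72, 0.18], [0.54, -0.3, 0.78], [0.51, -0.62, -0.59]]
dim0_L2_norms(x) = [17.36, 18.34, 8.18]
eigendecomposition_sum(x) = [[2.78+0.00j, (2.23-0j), (1.13-0j)], [-14.77-0.00j, -11.83+0.00j, -5.98+0.00j], [(-6.82-0j), -5.46+0.00j, (-2.76+0j)]] + [[-0.42+4.61j, 1.91+0.66j, -4.30+0.45j], [(-1.24-4.63j), (-2.09+0.04j), (4.02-1.97j)], [(3.49-2.23j), -0.58-1.71j, 2.67+2.80j]] + [[-0.42-4.61j, 1.91-0.66j, -4.30-0.45j], [-1.24+4.63j, -2.09-0.04j, 4.02+1.97j], [(3.49+2.23j), (-0.58+1.71j), (2.67-2.8j)]]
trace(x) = -11.49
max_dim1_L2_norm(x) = 23.63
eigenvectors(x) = [[0.17+0.00j, -0.55-0.20j, -0.55+0.20j], [(-0.89+0j), 0.61+0.00j, (0.61-0j)], [-0.41+0.00j, (0.16+0.5j), 0.16-0.50j]]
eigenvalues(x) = [(-11.81+0j), (0.16+7.45j), (0.16-7.45j)]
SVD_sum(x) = [[4.69, 5.07, -1.28],[-15.64, -16.94, 4.29],[-3.43, -3.71, 0.94]] + [[-3.60, 2.01, -5.20], [-1.57, 0.88, -2.26], [2.23, -1.25, 3.22]] + [[0.86, -1.04, -1.00],  [-0.04, 0.05, 0.05],  [1.36, -1.65, -1.58]]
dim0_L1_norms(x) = [19.35, 28.66, 12.13]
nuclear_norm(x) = 36.48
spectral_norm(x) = 25.01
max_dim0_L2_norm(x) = 18.34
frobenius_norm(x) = 26.55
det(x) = -654.83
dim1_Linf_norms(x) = [7.48, 17.25, 6.61]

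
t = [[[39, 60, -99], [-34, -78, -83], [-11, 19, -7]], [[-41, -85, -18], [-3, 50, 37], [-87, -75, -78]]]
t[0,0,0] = 39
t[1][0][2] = -18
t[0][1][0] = -34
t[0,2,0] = -11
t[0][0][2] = -99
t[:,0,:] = [[39, 60, -99], [-41, -85, -18]]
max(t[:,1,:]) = 50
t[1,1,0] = -3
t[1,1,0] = -3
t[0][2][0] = -11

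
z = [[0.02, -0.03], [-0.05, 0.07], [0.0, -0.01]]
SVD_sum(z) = [[0.02, -0.03], [-0.05, 0.07], [0.00, -0.01]] + [[-0.00, -0.0], [-0.00, -0.0], [-0.00, -0.00]]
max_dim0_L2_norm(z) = 0.08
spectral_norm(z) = 0.09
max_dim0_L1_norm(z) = 0.11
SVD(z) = [[-0.39, -0.14], [0.92, -0.15], [-0.09, -0.98]] @ diag([0.09362572291089995, 0.005850129008097624]) @ [[-0.57, 0.82], [0.82, 0.57]]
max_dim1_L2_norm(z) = 0.09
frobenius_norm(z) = 0.09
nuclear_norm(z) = 0.10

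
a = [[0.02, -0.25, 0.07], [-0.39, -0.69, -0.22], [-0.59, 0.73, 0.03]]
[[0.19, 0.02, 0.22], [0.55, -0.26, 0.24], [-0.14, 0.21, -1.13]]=a@[[-0.54,-0.11,0.88], [-0.65,0.17,-0.83], [0.49,0.86,-0.03]]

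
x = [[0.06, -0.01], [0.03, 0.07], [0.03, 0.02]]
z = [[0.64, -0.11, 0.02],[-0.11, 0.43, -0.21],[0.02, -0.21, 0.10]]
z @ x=[[0.04, -0.01], [-0.00, 0.03], [-0.0, -0.01]]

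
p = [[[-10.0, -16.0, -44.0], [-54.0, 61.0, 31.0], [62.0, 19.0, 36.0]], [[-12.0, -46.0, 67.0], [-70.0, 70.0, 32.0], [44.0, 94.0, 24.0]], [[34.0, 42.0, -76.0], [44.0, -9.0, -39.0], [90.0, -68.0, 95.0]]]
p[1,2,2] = 24.0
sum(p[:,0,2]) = -53.0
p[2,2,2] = 95.0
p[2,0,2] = -76.0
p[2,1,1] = -9.0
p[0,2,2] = 36.0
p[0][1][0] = -54.0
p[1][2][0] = 44.0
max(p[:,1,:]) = 70.0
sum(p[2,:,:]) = 113.0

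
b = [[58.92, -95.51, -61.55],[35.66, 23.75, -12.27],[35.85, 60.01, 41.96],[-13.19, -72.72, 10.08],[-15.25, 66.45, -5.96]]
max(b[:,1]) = 66.45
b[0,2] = -61.55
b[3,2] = 10.08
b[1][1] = 23.75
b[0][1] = -95.51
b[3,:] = [-13.19, -72.72, 10.08]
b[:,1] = [-95.51, 23.75, 60.01, -72.72, 66.45]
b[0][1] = -95.51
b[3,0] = -13.19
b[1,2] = -12.27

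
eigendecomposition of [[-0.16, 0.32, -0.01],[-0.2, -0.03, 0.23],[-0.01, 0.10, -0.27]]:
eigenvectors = [[-0.80+0.00j, -0.80-0.00j, (0.57+0j)],[(-0.21-0.53j), (-0.21+0.53j), (-0.24+0j)],[(-0.17-0.09j), (-0.17+0.09j), 0.79+0.00j]]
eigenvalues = [(-0.08+0.21j), (-0.08-0.21j), (-0.31+0j)]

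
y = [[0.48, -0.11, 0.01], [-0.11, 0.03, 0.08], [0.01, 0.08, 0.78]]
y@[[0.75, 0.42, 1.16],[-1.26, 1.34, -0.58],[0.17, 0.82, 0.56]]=[[0.50, 0.06, 0.63],[-0.11, 0.06, -0.1],[0.04, 0.75, 0.40]]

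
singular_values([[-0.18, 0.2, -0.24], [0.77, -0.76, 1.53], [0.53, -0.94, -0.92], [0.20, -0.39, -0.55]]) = [1.94, 1.54, 0.0]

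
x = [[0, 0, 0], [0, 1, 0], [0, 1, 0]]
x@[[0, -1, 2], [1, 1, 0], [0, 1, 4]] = [[0, 0, 0], [1, 1, 0], [1, 1, 0]]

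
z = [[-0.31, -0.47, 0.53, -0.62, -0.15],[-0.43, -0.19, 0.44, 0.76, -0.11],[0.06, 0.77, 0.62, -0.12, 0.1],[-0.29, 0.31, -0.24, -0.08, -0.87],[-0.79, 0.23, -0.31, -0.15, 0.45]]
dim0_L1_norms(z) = [1.88, 1.97, 2.14, 1.73, 1.68]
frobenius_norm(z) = 2.24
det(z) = 1.01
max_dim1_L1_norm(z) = 2.08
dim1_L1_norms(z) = [2.08, 1.93, 1.67, 1.79, 1.93]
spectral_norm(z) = 1.01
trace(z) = 0.49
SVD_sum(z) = [[-0.07, 0.04, 0.54, -0.19, 0.2], [-0.02, 0.01, 0.13, -0.05, 0.05], [-0.08, 0.04, 0.58, -0.20, 0.22], [0.05, -0.03, -0.37, 0.13, -0.14], [-0.00, 0.00, 0.03, -0.01, 0.01]] + [[0.0, 0.02, -0.01, -0.03, 0.00], [-0.1, -0.46, 0.28, 0.7, -0.03], [0.03, 0.16, -0.10, -0.24, 0.01], [0.03, 0.12, -0.08, -0.19, 0.01], [0.03, 0.13, -0.08, -0.21, 0.01]] + [[0.09, -0.07, 0.13, -0.10, -0.40], [0.00, -0.0, 0.0, -0.00, -0.0], [0.0, -0.00, 0.00, -0.0, -0.01], [0.12, -0.1, 0.18, -0.14, -0.55], [-0.13, 0.10, -0.19, 0.15, 0.58]] + [[-0.26,  -0.49,  -0.13,  -0.3,  0.07], [0.06,  0.11,  0.03,  0.07,  -0.01], [0.26,  0.5,  0.13,  0.31,  -0.07], [0.05,  0.09,  0.02,  0.06,  -0.01], [-0.12,  -0.24,  -0.06,  -0.15,  0.03]] + [[-0.08,0.03,0.0,0.01,-0.02], [-0.37,0.15,0.00,0.04,-0.12], [-0.16,0.07,0.00,0.02,-0.05], [-0.54,0.22,0.00,0.06,-0.17], [-0.56,0.23,0.0,0.06,-0.18]]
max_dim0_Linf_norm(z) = 0.87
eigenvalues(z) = [(-1+0.1j), (-1-0.1j), (0.74+0.68j), (0.74-0.68j), (1+0j)]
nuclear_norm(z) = 5.01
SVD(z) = [[0.61, 0.04, 0.44, -0.65, -0.09], [0.15, -0.88, 0.0, 0.14, -0.42], [0.66, 0.31, 0.01, 0.66, -0.18], [-0.42, 0.24, 0.62, 0.12, -0.61], [0.03, 0.26, -0.65, -0.32, -0.64]] @ diag([1.0075038924099409, 1.0036188042782117, 1.001946189480479, 0.9982431266652231, 0.9954394486502818]) @ [[-0.11, 0.07, 0.88, -0.31, 0.33], [0.11, 0.52, -0.31, -0.79, 0.03], [0.20, -0.16, 0.30, -0.23, -0.89], [0.4, 0.76, 0.20, 0.47, -0.10], [0.88, -0.36, -0.0, -0.1, 0.29]]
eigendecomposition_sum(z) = [[(-0.3+0.04j), (-0.16-0.25j), (0.09+0.12j), (-0.11+0.25j), -0.12+0.12j], [(-0.11+0.27j), (-0.28+0.02j), (0.15-0.03j), 0.17+0.21j, (0.05+0.16j)], [(0.07-0.14j), 0.15+0.00j, (-0.08+0.01j), -0.08-0.12j, -0.02-0.09j], [(-0.15-0.22j), 0.12-0.22j, (-0.05+0.12j), (-0.24+0.02j), (-0.14-0.04j)], [-0.14-0.09j, (0.01-0.16j), 0.00+0.08j, -0.13+0.07j, (-0.09+0.01j)]] + [[-0.30-0.04j, (-0.16+0.25j), 0.09-0.12j, (-0.11-0.25j), -0.12-0.12j], [(-0.11-0.27j), -0.28-0.02j, 0.15+0.03j, (0.17-0.21j), 0.05-0.16j], [0.07+0.14j, 0.15-0.00j, -0.08-0.01j, (-0.08+0.12j), (-0.02+0.09j)], [-0.15+0.22j, (0.12+0.22j), -0.05-0.12j, (-0.24-0.02j), -0.14+0.04j], [(-0.14+0.09j), (0.01+0.16j), -0.08j, -0.13-0.07j, (-0.09-0.01j)]] + [[0.14+0.13j, (-0.09-0.12j), (0.15-0.07j), (-0.21+0.02j), (0.06-0.25j)], [(-0.12-0.08j), (0.08+0.08j), (-0.1+0.07j), 0.15-0.04j, -0.01+0.19j], [-0.06+0.15j, (0.06-0.11j), 0.10+0.09j, -0.08-0.16j, (0.21-0.03j)], [-0.21j, -0.03+0.16j, -0.17-0.06j, (0.17+0.15j), (-0.24+0.13j)], [(-0.24+0.08j), 0.19-0.03j, (-0.01+0.21j), (0.11-0.25j), (0.24+0.22j)]] + [[(0.14-0.13j), (-0.09+0.12j), 0.15+0.07j, (-0.21-0.02j), 0.06+0.25j], [(-0.12+0.08j), 0.08-0.08j, -0.10-0.07j, (0.15+0.04j), (-0.01-0.19j)], [-0.06-0.15j, 0.06+0.11j, 0.10-0.09j, -0.08+0.16j, (0.21+0.03j)], [0.00+0.21j, -0.03-0.16j, -0.17+0.06j, (0.17-0.15j), (-0.24-0.13j)], [-0.24-0.08j, 0.19+0.03j, (-0.01-0.21j), (0.11+0.25j), 0.24-0.22j]] + [[-0j, 0.03+0.00j, (0.05-0j), (0.02+0j), -0.02-0.00j], [(0.03-0j), (0.21+0j), 0.35-0.00j, (0.12+0j), -0.18-0.00j], [0.04-0.00j, (0.35+0j), 0.57-0.00j, 0.20+0.00j, (-0.29-0j)], [0.01-0.00j, 0.12+0.00j, (0.2-0j), (0.07+0j), (-0.1-0j)], [-0.02+0.00j, -0.18-0.00j, (-0.29+0j), (-0.1-0j), (0.15+0j)]]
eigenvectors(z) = [[(-0.55+0j), -0.55-0.00j, (0.21+0.39j), 0.21-0.39j, -0.06+0.00j], [-0.25+0.47j, -0.25-0.47j, -0.21-0.26j, (-0.21+0.26j), (-0.46+0j)], [0.15-0.24j, 0.15+0.24j, -0.23+0.29j, -0.23-0.29j, (-0.75+0j)], [(-0.23-0.42j), (-0.23+0.42j), 0.16-0.45j, 0.16+0.45j, -0.26+0.00j], [-0.24-0.19j, -0.24+0.19j, -0.57+0.00j, -0.57-0.00j, (0.39+0j)]]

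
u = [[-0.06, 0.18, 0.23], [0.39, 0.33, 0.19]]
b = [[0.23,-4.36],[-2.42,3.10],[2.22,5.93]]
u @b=[[0.06, 2.18], [-0.29, 0.45]]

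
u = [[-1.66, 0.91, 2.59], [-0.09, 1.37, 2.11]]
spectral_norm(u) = 3.93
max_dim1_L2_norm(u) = 3.21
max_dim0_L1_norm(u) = 4.7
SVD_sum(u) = [[-1.1, 1.24, 2.67], [-0.83, 0.93, 2.01]] + [[-0.56,  -0.33,  -0.08], [0.74,  0.44,  0.10]]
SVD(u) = [[-0.80, -0.6], [-0.60, 0.80]] @ diag([3.9312471912655624, 1.083603027481296]) @ [[0.35, -0.39, -0.85], [0.85, 0.51, 0.12]]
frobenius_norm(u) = 4.08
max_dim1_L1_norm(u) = 5.16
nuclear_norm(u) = 5.01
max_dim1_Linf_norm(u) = 2.59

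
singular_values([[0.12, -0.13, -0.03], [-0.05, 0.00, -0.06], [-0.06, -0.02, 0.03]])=[0.18, 0.07, 0.06]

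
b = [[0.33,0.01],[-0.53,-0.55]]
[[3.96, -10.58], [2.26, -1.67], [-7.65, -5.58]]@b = [[6.91, 5.86], [1.63, 0.94], [0.43, 2.99]]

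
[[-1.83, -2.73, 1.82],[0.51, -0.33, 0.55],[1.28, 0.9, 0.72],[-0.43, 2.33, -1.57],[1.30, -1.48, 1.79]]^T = [[-1.83, 0.51, 1.28, -0.43, 1.30], [-2.73, -0.33, 0.9, 2.33, -1.48], [1.82, 0.55, 0.72, -1.57, 1.79]]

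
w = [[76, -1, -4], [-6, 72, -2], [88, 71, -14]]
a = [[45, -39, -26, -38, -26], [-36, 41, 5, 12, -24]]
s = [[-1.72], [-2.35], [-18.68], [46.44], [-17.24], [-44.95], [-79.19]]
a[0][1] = -39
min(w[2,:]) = -14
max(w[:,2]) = -2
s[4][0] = -17.24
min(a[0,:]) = -39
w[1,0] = -6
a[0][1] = -39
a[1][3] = 12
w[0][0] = 76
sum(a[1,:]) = -2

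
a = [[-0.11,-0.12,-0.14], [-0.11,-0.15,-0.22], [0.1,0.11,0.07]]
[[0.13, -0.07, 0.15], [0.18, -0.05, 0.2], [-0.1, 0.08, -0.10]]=a @ [[-0.11,1.17,-0.71], [-0.64,-0.14,0.15], [-0.31,-0.28,-0.67]]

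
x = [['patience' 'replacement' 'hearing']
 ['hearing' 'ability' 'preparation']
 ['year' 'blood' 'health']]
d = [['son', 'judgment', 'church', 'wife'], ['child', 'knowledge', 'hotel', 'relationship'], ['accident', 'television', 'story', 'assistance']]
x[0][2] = 'hearing'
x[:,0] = ['patience', 'hearing', 'year']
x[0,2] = 'hearing'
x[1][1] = 'ability'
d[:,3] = ['wife', 'relationship', 'assistance']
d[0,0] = 'son'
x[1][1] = 'ability'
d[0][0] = 'son'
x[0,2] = 'hearing'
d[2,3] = 'assistance'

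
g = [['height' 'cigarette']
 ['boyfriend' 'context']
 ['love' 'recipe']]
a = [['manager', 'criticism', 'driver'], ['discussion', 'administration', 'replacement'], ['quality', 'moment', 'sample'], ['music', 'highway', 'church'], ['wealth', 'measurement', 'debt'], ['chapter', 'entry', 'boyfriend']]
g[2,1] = 'recipe'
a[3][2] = 'church'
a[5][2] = 'boyfriend'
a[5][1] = 'entry'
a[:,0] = ['manager', 'discussion', 'quality', 'music', 'wealth', 'chapter']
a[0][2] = 'driver'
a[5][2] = 'boyfriend'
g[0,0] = 'height'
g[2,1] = 'recipe'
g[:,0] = ['height', 'boyfriend', 'love']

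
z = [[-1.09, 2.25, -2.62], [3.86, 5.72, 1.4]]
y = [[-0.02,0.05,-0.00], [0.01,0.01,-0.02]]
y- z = [[1.07, -2.2, 2.62], [-3.85, -5.71, -1.42]]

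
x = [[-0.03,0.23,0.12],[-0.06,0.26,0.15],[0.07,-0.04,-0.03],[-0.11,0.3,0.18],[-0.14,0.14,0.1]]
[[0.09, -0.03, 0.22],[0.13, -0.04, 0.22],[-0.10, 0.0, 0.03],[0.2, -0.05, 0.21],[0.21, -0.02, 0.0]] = x@ [[-1.34, -0.13, 0.98],[0.36, 0.19, 1.41],[-0.28, -0.67, -0.59]]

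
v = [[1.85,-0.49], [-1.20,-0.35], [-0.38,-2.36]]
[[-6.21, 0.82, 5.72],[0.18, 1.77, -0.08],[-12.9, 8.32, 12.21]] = v@[[-1.83, -0.47, 1.65],[5.76, -3.45, -5.44]]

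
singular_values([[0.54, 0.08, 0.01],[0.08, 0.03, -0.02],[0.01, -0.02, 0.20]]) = [0.55, 0.2, 0.02]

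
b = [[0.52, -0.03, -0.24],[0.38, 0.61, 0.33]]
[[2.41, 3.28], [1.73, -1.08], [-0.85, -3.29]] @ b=[[2.50,1.93,0.5], [0.49,-0.71,-0.77], [-1.69,-1.98,-0.88]]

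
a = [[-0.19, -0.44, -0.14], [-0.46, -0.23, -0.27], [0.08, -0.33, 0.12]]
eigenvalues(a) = [-0.73, 0.06, 0.36]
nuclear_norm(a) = 1.21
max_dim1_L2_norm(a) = 0.58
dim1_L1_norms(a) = [0.77, 0.96, 0.53]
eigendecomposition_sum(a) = [[-0.28, -0.35, -0.16], [-0.31, -0.39, -0.18], [-0.09, -0.12, -0.05]] + [[0.03, -0.02, -0.02], [-0.0, 0.00, 0.0], [-0.05, 0.03, 0.03]] + [[0.06, -0.07, 0.04], [-0.15, 0.16, -0.09], [0.22, -0.24, 0.14]]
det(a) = -0.02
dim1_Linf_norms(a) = [0.44, 0.46, 0.33]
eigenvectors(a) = [[0.65, 0.52, 0.23], [0.72, -0.02, -0.54], [0.22, -0.86, 0.81]]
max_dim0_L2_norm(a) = 0.6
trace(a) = -0.30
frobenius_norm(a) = 0.85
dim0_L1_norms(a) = [0.73, 1.0, 0.53]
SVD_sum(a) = [[-0.29,-0.34,-0.17], [-0.33,-0.38,-0.20], [-0.09,-0.10,-0.05]] + [[0.08, -0.1, 0.06], [-0.12, 0.15, -0.09], [0.18, -0.23, 0.15]] + [[0.02,-0.0,-0.03], [-0.01,0.0,0.02], [-0.02,0.0,0.03]]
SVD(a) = [[-0.65,0.34,-0.68], [-0.74,-0.51,0.45], [-0.19,0.79,0.58]] @ diag([0.7342173808356671, 0.4176735929980025, 0.05360603875452627]) @ [[0.61, 0.71, 0.36], [0.56, -0.71, 0.44], [-0.57, 0.07, 0.82]]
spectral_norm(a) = 0.73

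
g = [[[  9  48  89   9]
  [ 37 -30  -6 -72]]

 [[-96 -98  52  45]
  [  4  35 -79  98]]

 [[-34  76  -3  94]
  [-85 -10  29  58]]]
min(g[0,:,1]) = -30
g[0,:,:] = [[9, 48, 89, 9], [37, -30, -6, -72]]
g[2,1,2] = 29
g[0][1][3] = -72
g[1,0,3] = 45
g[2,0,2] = -3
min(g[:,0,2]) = -3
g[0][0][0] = 9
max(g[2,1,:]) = 58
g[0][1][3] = -72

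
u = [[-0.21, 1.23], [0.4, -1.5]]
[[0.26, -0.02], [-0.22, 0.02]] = u @ [[0.68, -0.03], [0.33, -0.02]]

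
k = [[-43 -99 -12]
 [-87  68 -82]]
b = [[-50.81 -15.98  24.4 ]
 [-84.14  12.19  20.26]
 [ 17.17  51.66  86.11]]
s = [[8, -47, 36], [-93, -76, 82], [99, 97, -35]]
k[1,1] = 68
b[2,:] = [17.17, 51.66, 86.11]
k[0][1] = -99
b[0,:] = [-50.81, -15.98, 24.4]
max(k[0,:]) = -12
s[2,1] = 97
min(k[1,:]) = -87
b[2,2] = 86.11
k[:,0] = [-43, -87]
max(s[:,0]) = 99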